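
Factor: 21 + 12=33   =  3^1*11^1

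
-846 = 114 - 960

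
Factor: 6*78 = 468 = 2^2 * 3^2 * 13^1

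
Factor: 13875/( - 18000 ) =- 37/48 =- 2^(-4)*3^ (  -  1 )*37^1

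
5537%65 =12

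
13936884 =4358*3198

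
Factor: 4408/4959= 2^3*3^(-2 ) = 8/9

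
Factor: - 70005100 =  - 2^2*5^2*11^1 *23^1*2767^1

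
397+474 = 871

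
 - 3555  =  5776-9331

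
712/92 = 178/23 = 7.74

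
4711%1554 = 49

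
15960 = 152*105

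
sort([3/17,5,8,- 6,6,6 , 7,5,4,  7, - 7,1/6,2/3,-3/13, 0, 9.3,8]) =[ - 7, - 6, - 3/13,0,1/6, 3/17, 2/3,4,5, 5, 6, 6,7,7,8,  8,9.3]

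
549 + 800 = 1349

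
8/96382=4/48191 = 0.00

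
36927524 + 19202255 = 56129779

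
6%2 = 0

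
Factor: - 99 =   -  3^2*11^1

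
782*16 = 12512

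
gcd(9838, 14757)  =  4919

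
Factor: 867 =3^1*17^2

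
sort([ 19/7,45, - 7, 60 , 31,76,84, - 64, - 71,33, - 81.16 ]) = [ - 81.16,-71, - 64, - 7,19/7,31 , 33,45, 60,76, 84 ]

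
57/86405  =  57/86405 = 0.00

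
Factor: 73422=2^1*3^2*4079^1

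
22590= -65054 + 87644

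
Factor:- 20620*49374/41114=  - 509045940/20557  =  -2^2*3^2*5^1*13^1*61^( - 1)*211^1 * 337^(- 1)*1031^1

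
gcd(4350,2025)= 75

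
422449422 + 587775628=1010225050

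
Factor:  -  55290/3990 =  -7^( -1)*97^1 = - 97/7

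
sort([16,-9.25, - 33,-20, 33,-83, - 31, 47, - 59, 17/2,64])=[ - 83, - 59, - 33, - 31,-20, - 9.25, 17/2, 16, 33, 47,64 ]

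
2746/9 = 305 + 1/9 = 305.11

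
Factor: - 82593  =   - 3^3  *  7^1 * 19^1*23^1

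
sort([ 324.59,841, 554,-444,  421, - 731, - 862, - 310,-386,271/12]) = [ - 862, - 731, - 444, - 386, - 310,  271/12, 324.59, 421, 554, 841]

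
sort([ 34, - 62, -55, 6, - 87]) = [ - 87,-62, - 55,6, 34 ]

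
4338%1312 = 402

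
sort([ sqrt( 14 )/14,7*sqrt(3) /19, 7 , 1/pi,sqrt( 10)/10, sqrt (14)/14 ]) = [ sqrt ( 14)/14,sqrt(14)/14,sqrt( 10 )/10, 1/pi,7*sqrt(3)/19, 7] 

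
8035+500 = 8535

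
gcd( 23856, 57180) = 12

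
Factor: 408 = 2^3*3^1*17^1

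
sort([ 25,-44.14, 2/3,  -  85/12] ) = [-44.14,-85/12 , 2/3,25]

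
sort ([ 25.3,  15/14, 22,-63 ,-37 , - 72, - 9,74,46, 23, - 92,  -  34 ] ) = [  -  92, - 72,-63, - 37, - 34, - 9, 15/14,  22,23 , 25.3,46, 74 ] 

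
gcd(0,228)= 228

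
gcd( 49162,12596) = 94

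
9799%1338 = 433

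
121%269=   121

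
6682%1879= 1045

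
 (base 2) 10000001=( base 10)129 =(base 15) 89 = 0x81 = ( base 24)59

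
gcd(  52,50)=2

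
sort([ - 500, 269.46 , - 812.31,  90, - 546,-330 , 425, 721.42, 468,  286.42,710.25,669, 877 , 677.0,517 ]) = [  -  812.31, - 546, - 500, - 330, 90,269.46,  286.42,425 , 468 , 517,669,677.0,710.25,721.42,877 ]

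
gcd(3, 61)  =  1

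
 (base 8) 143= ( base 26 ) 3l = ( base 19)54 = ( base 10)99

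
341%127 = 87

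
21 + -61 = -40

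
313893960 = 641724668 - 327830708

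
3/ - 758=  - 3/758 = - 0.00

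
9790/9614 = 445/437 = 1.02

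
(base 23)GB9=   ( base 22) i0e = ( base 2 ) 10001000010110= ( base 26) cng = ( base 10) 8726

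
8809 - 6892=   1917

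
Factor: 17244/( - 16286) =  - 18/17=-2^1* 3^2*17^(-1)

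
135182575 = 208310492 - 73127917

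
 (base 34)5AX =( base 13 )2A54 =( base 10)6153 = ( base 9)8386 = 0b1100000001001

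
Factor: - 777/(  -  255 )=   5^(-1)*7^1 *17^ ( - 1) * 37^1 = 259/85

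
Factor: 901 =17^1 * 53^1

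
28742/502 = 14371/251 = 57.25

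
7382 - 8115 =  - 733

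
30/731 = 30/731= 0.04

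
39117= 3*13039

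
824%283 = 258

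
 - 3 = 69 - 72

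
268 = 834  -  566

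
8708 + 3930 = 12638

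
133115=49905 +83210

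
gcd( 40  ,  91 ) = 1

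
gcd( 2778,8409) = 3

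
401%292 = 109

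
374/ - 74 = -187/37 = - 5.05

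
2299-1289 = 1010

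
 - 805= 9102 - 9907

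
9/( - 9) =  - 1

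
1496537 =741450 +755087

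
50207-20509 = 29698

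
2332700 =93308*25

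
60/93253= 60/93253=0.00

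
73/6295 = 73/6295 = 0.01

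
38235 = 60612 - 22377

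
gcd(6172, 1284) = 4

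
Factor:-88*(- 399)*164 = 5758368  =  2^5*3^1*7^1*11^1 * 19^1*41^1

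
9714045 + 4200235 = 13914280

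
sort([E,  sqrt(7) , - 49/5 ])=[ - 49/5, sqrt( 7 ), E ]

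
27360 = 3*9120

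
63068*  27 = 1702836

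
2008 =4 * 502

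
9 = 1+8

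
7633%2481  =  190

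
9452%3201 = 3050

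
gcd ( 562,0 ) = 562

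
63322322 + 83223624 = 146545946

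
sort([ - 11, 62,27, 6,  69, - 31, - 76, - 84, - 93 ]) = [ - 93, -84 , - 76, - 31, - 11, 6, 27, 62,69]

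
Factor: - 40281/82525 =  - 3^1* 5^(-2)* 29^1*463^1*3301^( - 1) 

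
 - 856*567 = - 485352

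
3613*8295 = 29969835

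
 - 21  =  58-79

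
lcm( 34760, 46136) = 2537480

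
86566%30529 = 25508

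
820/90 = 82/9 = 9.11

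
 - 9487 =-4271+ - 5216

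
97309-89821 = 7488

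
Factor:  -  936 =-2^3*3^2*13^1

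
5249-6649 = - 1400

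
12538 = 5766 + 6772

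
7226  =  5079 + 2147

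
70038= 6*11673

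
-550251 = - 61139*9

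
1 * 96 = 96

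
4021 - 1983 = 2038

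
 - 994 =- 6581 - -5587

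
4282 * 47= 201254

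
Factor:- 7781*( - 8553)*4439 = 3^1*23^1*31^1*193^1 * 251^1 * 2851^1=295419414027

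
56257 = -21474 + 77731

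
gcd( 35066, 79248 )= 2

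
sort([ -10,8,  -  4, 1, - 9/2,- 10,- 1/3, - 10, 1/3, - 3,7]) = [ - 10, - 10 ,-10, - 9/2, - 4, - 3, - 1/3,1/3,1, 7, 8]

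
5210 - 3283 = 1927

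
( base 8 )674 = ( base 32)DS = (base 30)eo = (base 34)D2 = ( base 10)444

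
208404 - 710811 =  - 502407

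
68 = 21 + 47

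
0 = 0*57459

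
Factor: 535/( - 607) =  - 5^1*107^1*607^(- 1)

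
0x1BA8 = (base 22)edi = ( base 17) 1788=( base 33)6GI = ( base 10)7080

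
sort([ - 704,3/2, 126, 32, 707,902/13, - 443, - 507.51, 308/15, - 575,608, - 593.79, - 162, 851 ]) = [ - 704,-593.79, - 575, - 507.51, - 443, - 162 , 3/2,308/15,32,902/13,126,608,707,851]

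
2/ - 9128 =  - 1 + 4563/4564 = - 0.00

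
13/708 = 13/708 = 0.02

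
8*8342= 66736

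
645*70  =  45150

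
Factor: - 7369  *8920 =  - 65731480 = - 2^3 * 5^1*223^1 * 7369^1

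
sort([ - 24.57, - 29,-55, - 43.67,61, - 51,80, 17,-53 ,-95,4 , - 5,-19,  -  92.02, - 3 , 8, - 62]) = [-95,-92.02, - 62, - 55, - 53, - 51 , - 43.67,- 29,  -  24.57,  -  19, - 5,  -  3,4,8,17,61,80]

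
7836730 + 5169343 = 13006073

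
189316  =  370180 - 180864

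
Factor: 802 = 2^1*401^1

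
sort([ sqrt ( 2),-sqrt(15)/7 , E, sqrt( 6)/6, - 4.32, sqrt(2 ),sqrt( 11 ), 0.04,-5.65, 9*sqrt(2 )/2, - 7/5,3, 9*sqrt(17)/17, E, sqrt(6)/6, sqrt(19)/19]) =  [ - 5.65,-4.32,-7/5,-sqrt(15 ) /7, 0.04,  sqrt( 19)/19,sqrt(6) /6, sqrt (6)/6, sqrt( 2), sqrt(2),9*sqrt(17)/17  ,  E  ,  E,3, sqrt ( 11), 9*sqrt( 2)/2] 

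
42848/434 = 21424/217 = 98.73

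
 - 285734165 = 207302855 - 493037020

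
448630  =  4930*91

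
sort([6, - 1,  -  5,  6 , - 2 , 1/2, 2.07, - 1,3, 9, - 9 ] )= [ - 9, -5, - 2 ,-1, - 1, 1/2, 2.07,3, 6, 6 , 9] 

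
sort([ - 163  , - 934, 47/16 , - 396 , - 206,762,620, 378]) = [ - 934,-396 , - 206,  -  163,47/16, 378,  620, 762]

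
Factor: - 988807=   -  31^1*167^1*191^1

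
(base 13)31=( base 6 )104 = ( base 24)1g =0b101000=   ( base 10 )40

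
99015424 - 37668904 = 61346520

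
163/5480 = 163/5480= 0.03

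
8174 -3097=5077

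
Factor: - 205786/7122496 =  - 2^(-5)*7^1*109^( - 1) * 1021^ ( - 1 )*14699^1  =  - 102893/3561248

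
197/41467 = 197/41467=0.00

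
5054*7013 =35443702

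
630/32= 19 + 11/16 = 19.69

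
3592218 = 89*40362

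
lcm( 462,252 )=2772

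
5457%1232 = 529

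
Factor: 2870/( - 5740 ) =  - 1/2 = - 2^( - 1)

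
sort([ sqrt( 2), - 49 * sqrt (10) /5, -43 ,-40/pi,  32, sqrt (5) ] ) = [ - 43,-49 * sqrt( 10)/5,  -  40/pi,sqrt( 2 ),sqrt(5) , 32 ]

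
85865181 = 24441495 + 61423686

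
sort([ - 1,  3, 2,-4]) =[ - 4,- 1, 2,3] 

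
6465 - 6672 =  - 207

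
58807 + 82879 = 141686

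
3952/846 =4 + 284/423  =  4.67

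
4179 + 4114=8293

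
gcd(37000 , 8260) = 20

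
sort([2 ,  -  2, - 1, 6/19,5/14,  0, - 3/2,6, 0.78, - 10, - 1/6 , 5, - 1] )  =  [ - 10, - 2, - 3/2,  -  1, - 1, - 1/6,0, 6/19, 5/14,0.78,  2,5,6]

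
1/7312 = 1/7312= 0.00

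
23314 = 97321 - 74007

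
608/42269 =608/42269 = 0.01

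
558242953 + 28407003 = 586649956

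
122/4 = 30 + 1/2 = 30.50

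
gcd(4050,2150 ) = 50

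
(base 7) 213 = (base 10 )108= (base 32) 3C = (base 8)154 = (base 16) 6c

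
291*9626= 2801166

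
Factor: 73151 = 13^1*17^1 * 331^1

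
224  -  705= - 481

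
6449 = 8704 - 2255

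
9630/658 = 4815/329 = 14.64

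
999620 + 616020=1615640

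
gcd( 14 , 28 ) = 14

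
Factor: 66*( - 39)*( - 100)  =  2^3*3^2 * 5^2 * 11^1*13^1 = 257400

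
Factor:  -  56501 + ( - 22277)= - 78778=- 2^1*7^1 * 17^1*331^1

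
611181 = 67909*9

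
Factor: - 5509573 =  - 103^1*149^1*359^1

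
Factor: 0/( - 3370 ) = 0^1 = 0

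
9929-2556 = 7373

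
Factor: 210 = 2^1*3^1 * 5^1*7^1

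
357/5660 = 357/5660 = 0.06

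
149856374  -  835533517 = - 685677143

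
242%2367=242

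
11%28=11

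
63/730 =63/730 = 0.09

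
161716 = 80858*2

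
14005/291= 14005/291= 48.13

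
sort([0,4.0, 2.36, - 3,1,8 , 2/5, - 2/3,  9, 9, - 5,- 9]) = [-9, - 5, - 3,-2/3,  0, 2/5,1,2.36,4.0,8, 9 , 9]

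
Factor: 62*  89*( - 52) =  -  2^3*13^1*31^1*89^1 =- 286936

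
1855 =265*7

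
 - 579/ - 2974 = 579/2974 = 0.19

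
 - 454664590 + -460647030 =  -  915311620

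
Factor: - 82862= - 2^1*13^1*3187^1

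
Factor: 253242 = 2^1*3^2 * 11^1 * 1279^1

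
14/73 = 14/73 = 0.19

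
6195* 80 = 495600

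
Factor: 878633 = 7^1*31^1*4049^1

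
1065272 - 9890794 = -8825522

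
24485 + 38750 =63235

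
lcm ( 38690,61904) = 309520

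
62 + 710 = 772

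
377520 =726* 520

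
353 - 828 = -475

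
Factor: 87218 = 2^1*43609^1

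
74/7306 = 37/3653 = 0.01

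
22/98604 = 1/4482 = 0.00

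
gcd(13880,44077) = 1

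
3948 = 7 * 564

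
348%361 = 348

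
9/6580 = 9/6580 = 0.00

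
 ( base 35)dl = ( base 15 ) 21b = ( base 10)476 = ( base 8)734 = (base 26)I8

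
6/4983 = 2/1661 = 0.00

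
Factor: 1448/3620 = 2^1*5^( - 1) = 2/5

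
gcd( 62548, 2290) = 2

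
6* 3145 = 18870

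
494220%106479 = 68304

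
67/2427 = 67/2427 =0.03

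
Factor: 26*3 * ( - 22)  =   - 2^2 * 3^1*11^1*13^1 = - 1716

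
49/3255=7/465 = 0.02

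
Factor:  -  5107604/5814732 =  - 3^( - 1 )*7^ ( - 2 )*11^( - 1)  *29^( - 1)*31^( - 1 )*577^1*2213^1= -1276901/1453683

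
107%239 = 107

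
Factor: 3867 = 3^1 * 1289^1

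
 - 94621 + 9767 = -84854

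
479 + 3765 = 4244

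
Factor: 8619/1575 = 2873/525 =3^( - 1 )*5^( - 2 ) * 7^(-1)*13^2*17^1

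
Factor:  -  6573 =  - 3^1*7^1*313^1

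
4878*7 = 34146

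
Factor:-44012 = - 2^2*11003^1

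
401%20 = 1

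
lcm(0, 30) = 0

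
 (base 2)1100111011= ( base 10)827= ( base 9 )1118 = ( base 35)NM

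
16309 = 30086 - 13777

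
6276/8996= 1569/2249 = 0.70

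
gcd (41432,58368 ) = 8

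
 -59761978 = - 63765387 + 4003409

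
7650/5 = 1530 =1530.00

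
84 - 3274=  - 3190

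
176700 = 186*950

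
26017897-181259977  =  -155242080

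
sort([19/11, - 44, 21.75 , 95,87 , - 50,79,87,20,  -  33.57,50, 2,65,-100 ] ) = [ - 100, - 50, - 44, - 33.57,19/11,2, 20, 21.75, 50, 65,79,87,87,95 ]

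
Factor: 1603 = 7^1*229^1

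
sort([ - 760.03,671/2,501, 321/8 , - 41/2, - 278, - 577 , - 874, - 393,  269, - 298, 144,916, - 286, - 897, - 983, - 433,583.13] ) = [ - 983, - 897,  -  874,-760.03, - 577,  -  433,  -  393, - 298, - 286, - 278, - 41/2, 321/8,144 , 269, 671/2, 501, 583.13,916 ]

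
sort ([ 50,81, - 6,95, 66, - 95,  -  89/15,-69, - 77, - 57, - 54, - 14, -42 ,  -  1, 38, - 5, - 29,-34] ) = [ - 95, - 77, - 69, - 57,  -  54, - 42,  -  34, - 29,- 14,-6,  -  89/15,  -  5,  -  1,  38,50,66,81,95]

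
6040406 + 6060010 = 12100416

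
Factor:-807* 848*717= - 2^4*3^2 *53^1*239^1*269^1=- 490668912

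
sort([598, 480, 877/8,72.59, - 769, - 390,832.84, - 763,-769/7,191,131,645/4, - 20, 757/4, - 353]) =[ - 769, - 763, - 390, -353, - 769/7, - 20, 72.59,877/8 , 131,645/4,757/4,191, 480, 598,832.84]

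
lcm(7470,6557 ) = 590130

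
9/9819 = 1/1091 = 0.00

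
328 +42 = 370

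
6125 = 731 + 5394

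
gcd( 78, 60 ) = 6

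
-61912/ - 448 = 138 + 11/56 = 138.20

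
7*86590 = 606130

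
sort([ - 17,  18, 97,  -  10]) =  [-17, - 10, 18,97]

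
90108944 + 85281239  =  175390183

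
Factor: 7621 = 7621^1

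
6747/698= 6747/698 = 9.67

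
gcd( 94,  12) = 2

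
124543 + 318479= 443022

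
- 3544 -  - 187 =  - 3357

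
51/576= 17/192  =  0.09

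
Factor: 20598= 2^1 *3^1*3433^1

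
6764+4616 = 11380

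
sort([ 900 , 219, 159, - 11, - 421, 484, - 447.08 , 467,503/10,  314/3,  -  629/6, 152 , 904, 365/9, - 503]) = [-503,  -  447.08, - 421,-629/6, - 11,365/9 , 503/10,  314/3,152, 159, 219,467, 484 , 900, 904] 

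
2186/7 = 312 + 2/7 = 312.29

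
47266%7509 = 2212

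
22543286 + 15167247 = 37710533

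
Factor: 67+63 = 130 = 2^1*5^1*13^1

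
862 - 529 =333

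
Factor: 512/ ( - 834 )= - 256/417=-2^8*3^(  -  1 )*139^ (  -  1 )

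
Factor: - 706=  - 2^1*353^1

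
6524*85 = 554540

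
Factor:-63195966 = - 2^1*3^2*149^1 * 23563^1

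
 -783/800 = -1+17/800 = - 0.98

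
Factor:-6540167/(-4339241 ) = 225523/149629= 149629^ ( - 1) *225523^1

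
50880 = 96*530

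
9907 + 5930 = 15837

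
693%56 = 21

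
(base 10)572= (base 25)mm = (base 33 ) hb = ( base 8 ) 1074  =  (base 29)jl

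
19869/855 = 6623/285 = 23.24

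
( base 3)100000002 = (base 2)1100110100011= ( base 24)B9B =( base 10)6563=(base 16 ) 19A3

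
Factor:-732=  - 2^2 * 3^1 * 61^1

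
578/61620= 289/30810= 0.01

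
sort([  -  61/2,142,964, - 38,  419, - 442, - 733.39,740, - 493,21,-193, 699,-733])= [-733.39 , - 733,-493, - 442 ,-193,-38 , - 61/2,21,142,419,699,740,964] 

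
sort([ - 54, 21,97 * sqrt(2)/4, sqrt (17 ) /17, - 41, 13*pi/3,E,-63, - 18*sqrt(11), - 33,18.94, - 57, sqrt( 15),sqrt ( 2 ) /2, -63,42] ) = [- 63 , - 63, - 18*sqrt(11), - 57, - 54, - 41, - 33,sqrt( 17 )/17,sqrt ( 2)/2, E, sqrt( 15), 13*pi/3,  18.94,  21 , 97 *sqrt ( 2)/4,42]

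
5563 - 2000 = 3563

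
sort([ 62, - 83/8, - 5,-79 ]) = [ - 79, - 83/8, - 5,62 ]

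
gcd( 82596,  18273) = 3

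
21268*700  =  14887600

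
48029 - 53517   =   - 5488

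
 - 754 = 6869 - 7623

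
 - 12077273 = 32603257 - 44680530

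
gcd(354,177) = 177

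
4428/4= 1107 = 1107.00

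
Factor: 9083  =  31^1*293^1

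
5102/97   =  52 + 58/97= 52.60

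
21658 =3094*7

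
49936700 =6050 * 8254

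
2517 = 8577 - 6060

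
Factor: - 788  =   - 2^2*197^1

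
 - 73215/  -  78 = 938 + 17/26 = 938.65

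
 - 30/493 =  - 1 + 463/493 = - 0.06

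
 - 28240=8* ( - 3530 ) 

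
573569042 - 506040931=67528111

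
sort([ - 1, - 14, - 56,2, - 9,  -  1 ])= [ - 56, - 14,  -  9, - 1, - 1,2] 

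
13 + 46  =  59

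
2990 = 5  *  598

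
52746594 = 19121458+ 33625136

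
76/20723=76/20723 =0.00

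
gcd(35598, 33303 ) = 51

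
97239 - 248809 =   -  151570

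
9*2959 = 26631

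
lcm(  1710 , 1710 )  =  1710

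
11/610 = 11/610  =  0.02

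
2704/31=2704/31=87.23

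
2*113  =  226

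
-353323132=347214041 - 700537173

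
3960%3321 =639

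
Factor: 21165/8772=2^(-2 ) * 5^1*43^(  -  1 )*83^1 = 415/172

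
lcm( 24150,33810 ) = 169050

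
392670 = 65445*6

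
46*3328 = 153088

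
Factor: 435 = 3^1*5^1*29^1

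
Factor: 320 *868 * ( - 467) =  - 2^8 * 5^1*7^1 * 31^1* 467^1 = - 129713920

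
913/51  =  913/51 = 17.90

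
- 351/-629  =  351/629 = 0.56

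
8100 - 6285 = 1815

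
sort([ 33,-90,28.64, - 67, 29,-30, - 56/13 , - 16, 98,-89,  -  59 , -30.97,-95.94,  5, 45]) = [-95.94, - 90,-89, - 67, - 59 , - 30.97,  -  30 ,-16,-56/13,5,28.64,29, 33 , 45, 98]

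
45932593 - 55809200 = -9876607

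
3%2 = 1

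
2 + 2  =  4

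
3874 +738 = 4612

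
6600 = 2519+4081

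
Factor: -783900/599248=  - 225/172  =  -  2^(-2)*3^2*5^2*43^ ( - 1) 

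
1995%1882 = 113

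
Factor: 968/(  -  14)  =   - 2^2*7^(-1)* 11^2 = - 484/7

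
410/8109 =410/8109 = 0.05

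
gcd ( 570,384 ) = 6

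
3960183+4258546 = 8218729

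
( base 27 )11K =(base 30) pq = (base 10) 776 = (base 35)m6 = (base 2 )1100001000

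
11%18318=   11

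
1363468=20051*68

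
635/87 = 635/87 = 7.30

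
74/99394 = 37/49697= 0.00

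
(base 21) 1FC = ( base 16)300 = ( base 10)768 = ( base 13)471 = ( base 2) 1100000000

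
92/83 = 92/83 = 1.11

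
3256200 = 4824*675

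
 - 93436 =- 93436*1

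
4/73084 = 1/18271 =0.00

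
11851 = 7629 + 4222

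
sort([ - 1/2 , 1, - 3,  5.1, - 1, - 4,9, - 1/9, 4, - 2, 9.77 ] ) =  [ - 4, - 3, - 2, - 1, - 1/2, - 1/9, 1, 4,5.1, 9, 9.77]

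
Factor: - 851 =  - 23^1*37^1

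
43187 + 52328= 95515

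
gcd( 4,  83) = 1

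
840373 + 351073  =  1191446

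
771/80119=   771/80119 = 0.01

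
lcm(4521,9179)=302907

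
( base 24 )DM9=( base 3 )102000020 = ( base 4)1331121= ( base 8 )17531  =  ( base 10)8025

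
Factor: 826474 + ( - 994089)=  - 5^1 * 7^1*4789^1 = - 167615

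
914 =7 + 907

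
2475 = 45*55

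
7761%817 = 408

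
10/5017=10/5017=0.00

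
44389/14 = 44389/14 = 3170.64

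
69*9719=670611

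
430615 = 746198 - 315583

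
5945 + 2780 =8725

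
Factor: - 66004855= - 5^1*7^1*37^1*50969^1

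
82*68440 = 5612080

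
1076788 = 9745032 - 8668244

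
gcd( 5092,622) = 2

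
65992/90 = 32996/45 = 733.24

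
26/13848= 13/6924 = 0.00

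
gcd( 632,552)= 8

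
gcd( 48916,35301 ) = 7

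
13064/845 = 15 + 389/845 = 15.46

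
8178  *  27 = 220806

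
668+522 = 1190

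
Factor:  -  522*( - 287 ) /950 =3^2* 5^( - 2)*7^1* 19^(-1)*29^1*41^1 = 74907/475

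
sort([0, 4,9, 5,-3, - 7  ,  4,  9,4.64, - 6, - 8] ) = [ - 8 ,-7, - 6, - 3, 0,4, 4,4.64 , 5, 9,  9]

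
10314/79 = 130  +  44/79 = 130.56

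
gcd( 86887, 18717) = 17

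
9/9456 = 3/3152 = 0.00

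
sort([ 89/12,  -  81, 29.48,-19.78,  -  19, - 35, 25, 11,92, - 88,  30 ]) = [-88, - 81,-35 , - 19.78, - 19,89/12, 11,25,29.48, 30, 92 ]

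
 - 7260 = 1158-8418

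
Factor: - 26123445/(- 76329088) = 2^ ( - 7) * 3^3*5^1 *11^( - 1)*23^( -1)*2357^( - 1)*193507^1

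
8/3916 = 2/979 = 0.00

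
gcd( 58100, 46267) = 1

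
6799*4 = 27196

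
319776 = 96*3331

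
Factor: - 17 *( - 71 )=17^1*71^1 = 1207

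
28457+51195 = 79652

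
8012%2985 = 2042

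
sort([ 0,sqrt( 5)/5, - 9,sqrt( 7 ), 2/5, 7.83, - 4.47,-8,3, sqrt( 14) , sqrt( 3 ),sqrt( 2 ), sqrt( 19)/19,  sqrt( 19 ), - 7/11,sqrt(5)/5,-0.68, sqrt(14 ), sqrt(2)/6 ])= [ -9, - 8, - 4.47, - 0.68, - 7/11,  0,sqrt( 19 )/19,sqrt(2 ) /6, 2/5,sqrt(5 ) /5,sqrt(5 )/5, sqrt( 2 ), sqrt(3), sqrt( 7 ) , 3 , sqrt(14), sqrt(14), sqrt(19 ),  7.83] 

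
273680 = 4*68420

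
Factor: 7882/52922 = 7/47 = 7^1*47^( - 1 )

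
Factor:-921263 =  - 7^1 * 37^1*3557^1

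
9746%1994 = 1770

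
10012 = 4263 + 5749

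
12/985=12/985  =  0.01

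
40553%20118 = 317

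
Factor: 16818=2^1 * 3^1 * 2803^1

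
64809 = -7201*(-9)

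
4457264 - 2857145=1600119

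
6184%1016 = 88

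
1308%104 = 60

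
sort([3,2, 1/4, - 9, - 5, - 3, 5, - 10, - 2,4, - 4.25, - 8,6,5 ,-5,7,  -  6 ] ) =[ - 10, - 9,-8, - 6, - 5 , - 5, - 4.25, - 3, - 2,1/4,2, 3 , 4,5,5,6,  7 ] 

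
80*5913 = 473040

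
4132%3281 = 851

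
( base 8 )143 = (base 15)69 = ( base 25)3o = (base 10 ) 99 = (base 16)63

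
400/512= 25/32 = 0.78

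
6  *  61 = 366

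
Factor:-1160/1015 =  - 2^3*7^(-1) = - 8/7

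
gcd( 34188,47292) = 84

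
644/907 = 644/907=0.71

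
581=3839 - 3258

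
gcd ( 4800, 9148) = 4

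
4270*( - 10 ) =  - 42700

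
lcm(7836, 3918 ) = 7836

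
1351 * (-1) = - 1351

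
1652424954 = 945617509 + 706807445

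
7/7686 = 1/1098 = 0.00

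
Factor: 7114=2^1*3557^1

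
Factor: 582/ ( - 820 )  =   - 291/410=-2^( - 1 )*3^1*5^( - 1 )*41^( - 1 )*97^1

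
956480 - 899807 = 56673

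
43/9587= 43/9587 = 0.00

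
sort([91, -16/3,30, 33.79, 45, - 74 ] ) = [ - 74, - 16/3,30,33.79, 45,91] 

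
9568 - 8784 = 784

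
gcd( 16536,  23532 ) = 636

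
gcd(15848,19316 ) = 4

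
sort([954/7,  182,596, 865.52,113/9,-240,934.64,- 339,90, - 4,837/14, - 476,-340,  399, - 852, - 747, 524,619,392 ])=[-852, - 747, - 476,  -  340, - 339, - 240, - 4,113/9,837/14 , 90, 954/7,  182,392,399, 524,596,619,865.52,934.64] 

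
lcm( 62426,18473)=1810354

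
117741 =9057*13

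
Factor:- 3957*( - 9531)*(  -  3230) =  - 2^1*3^4*5^1*17^1*19^1*353^1*1319^1 = -  121816759410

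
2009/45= 44 + 29/45 = 44.64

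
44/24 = 1 + 5/6 = 1.83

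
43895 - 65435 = - 21540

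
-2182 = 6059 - 8241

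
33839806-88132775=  - 54292969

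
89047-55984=33063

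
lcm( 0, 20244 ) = 0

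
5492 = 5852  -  360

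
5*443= 2215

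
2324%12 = 8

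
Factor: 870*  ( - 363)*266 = -84005460 = - 2^2*3^2* 5^1*7^1 * 11^2*19^1* 29^1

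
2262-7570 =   -  5308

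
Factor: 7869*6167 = 3^1*7^1*43^1*61^1*881^1 = 48528123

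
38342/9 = 4260 + 2/9 = 4260.22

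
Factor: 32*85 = 2^5 * 5^1 * 17^1 = 2720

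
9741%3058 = 567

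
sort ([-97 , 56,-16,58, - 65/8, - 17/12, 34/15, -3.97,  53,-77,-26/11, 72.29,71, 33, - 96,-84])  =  [-97, - 96,  -  84, - 77, - 16 ,-65/8,-3.97, - 26/11, - 17/12, 34/15,33, 53,  56, 58, 71, 72.29] 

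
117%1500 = 117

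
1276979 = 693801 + 583178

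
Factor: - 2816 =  - 2^8 * 11^1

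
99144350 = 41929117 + 57215233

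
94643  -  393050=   -  298407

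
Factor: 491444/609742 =2^1*7^( - 1) * 97^(-1)*449^( - 1 )*122861^1 = 245722/304871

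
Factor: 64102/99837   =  2^1*3^( - 2 )*11093^( - 1)*32051^1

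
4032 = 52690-48658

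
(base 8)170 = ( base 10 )120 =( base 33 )3l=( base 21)5f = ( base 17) 71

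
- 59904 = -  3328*18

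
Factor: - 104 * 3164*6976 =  - 2295494656 = -2^11*7^1*13^1 * 109^1 * 113^1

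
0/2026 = 0 = 0.00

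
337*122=41114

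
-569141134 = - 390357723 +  - 178783411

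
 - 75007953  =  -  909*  82517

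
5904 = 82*72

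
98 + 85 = 183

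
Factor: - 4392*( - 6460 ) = 2^5*3^2*5^1*17^1*19^1*61^1 = 28372320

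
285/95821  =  285/95821 = 0.00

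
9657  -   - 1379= 11036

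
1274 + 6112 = 7386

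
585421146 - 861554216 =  - 276133070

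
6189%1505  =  169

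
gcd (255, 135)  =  15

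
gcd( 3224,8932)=4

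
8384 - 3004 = 5380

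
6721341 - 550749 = 6170592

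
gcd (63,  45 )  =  9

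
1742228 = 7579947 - 5837719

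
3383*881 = 2980423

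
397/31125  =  397/31125 = 0.01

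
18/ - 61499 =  - 1  +  61481/61499= -0.00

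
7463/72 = 103 + 47/72= 103.65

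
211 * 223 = 47053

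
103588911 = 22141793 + 81447118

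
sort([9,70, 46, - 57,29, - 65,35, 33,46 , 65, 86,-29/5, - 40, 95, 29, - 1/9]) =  [ - 65, - 57, - 40, - 29/5 , - 1/9, 9, 29, 29,33,35,46, 46,  65, 70, 86, 95 ]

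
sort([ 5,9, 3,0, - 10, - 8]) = [ - 10,-8 , 0,3, 5,9]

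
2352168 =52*45234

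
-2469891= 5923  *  ( - 417)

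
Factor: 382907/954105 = 3^( - 1) * 5^( - 1 )*7^1*19^1 * 2879^1 * 63607^( - 1)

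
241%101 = 39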